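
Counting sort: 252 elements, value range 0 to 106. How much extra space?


n = 252 (output array)
k = 107 (count array for 107 distinct values)
Extra space = 252 + 107 = 359


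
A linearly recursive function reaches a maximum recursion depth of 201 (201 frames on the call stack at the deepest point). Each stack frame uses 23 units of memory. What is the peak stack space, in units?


Maximum recursion depth = 201 frames
Memory per frame = 23 units
Total stack space = depth * frame_size
= 201 * 23 = 4623


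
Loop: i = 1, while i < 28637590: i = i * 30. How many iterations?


i multiplies by 30 each step:
i = 1 -> 30 -> 900 -> 27000 -> 810000 -> 24300000 -> 729000000 (stop)
Iterations = ceil(log_30(28637590)) = 6


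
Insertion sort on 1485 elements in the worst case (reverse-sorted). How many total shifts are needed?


In the worst case (reverse-sorted), each element shifts past all previous:
  Element 1: 1 shifts
  Element 2: 2 shifts
  Element 3: 3 shifts
  Element 4: 4 shifts
  Element 5: 5 shifts
  ...
  Element 1484: 1484 shifts
Total = 1 + 2 + ... + 1484
= 1485*(1485-1)/2 = 1101870


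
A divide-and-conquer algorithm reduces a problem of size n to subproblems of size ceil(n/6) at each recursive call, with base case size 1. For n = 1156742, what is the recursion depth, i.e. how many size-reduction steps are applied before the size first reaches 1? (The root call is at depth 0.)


Each step divides the size by 6 (rounding up); after k steps the size is ceil(n/6^k), which equals 1 exactly when 6^k >= n.
So the depth is the smallest k with 6^k >= 1156742, i.e. ceil(log_6(1156742)).
6^7 = 279936 < 1156742 <= 1679616 = 6^8
Recursion depth = 8


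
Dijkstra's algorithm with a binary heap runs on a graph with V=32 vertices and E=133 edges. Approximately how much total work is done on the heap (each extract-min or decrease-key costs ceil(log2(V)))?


Dijkstra with a binary heap: each vertex is extracted once, each edge may relax once.
Each heap operation costs O(log V).
V + E = 32 + 133 = 165
ceil(log2(32)) = 5 (since 2^4 = 16 < 32 <= 32 = 2^5)
Total heap work = (V+E) * ceil(log2(V)) = 165 * 5 = 825


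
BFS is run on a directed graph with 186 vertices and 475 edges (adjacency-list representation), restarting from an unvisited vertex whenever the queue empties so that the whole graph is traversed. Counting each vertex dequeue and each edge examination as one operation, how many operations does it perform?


A full BFS traversal dequeues each vertex exactly once and examines each directed edge exactly once.
V = 186 (vertex processing cost)
E = 475 (edge examination cost)
Total operations proportional to V + E = 186 + 475 = 661


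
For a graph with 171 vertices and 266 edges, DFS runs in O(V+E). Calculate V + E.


A full DFS traversal visits each vertex once and examines each edge once.
V = 171
E = 266
Sum = 171 + 266 = 437


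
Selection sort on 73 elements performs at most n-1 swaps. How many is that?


Each of the 72 passes places one element in its final position.
Pass 1: swap minimum into position 0
Pass 2: swap minimum of remaining into position 1
...
Pass 72: last two elements, one swap
Maximum swaps = 73 - 1 = 72


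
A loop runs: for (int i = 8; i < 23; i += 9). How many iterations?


Loop starts at i = 8, increments by 9, stops when i >= 23.
Number of iterations = ceil((23 - 8) / 9)
= ceil(15 / 9)
= 2


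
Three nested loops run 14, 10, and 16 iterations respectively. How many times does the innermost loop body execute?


Loop 1 (outermost): 14 iterations
Loop 2 (middle): 10 iterations per outer
Loop 3 (innermost): 16 iterations per middle
Total = 14 * 10 * 16 = 2240


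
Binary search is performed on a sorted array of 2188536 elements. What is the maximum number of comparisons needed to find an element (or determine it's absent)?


Binary search halves the search space each comparison:
  Step 1: search space = 2188536 -> 1094268
  Step 2: search space = 1094268 -> 547134
  Step 3: search space = 547134 -> 273567
  Step 4: search space = 273567 -> 136783
  Step 5: search space = 136783 -> 68391
  Step 6: search space = 68391 -> 34195
  Step 7: search space = 34195 -> 17097
  Step 8: search space = 17097 -> 8548
  Step 9: search space = 8548 -> 4274
  Step 10: search space = 4274 -> 2137
  Step 11: search space = 2137 -> 1068
  Step 12: search space = 1068 -> 534
  Step 13: search space = 534 -> 267
  Step 14: search space = 267 -> 133
  Step 15: search space = 133 -> 66
  Step 16: search space = 66 -> 33
  Step 17: search space = 33 -> 16
  Step 18: search space = 16 -> 8
  Step 19: search space = 8 -> 4
  Step 20: search space = 4 -> 2
  Step 21: search space = 2 -> 1
  Step 22: search space = 1 (final check)
Maximum comparisons = floor(log2(2188536)) + 1 = 21 + 1 = 22


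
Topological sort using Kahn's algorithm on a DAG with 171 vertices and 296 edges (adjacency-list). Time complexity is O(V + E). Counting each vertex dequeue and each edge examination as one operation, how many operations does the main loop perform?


Kahn's algorithm:
  1. Compute in-degrees: O(V + E)
  2. Process queue: each vertex dequeued once (O(V))
     each edge examined once (O(E))
Total = V + E = 171 + 296 = 467


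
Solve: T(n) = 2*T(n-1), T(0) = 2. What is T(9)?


Unrolling:
T(9) = 2*T(8) = 2^2*T(7) = ... = 2^9*T(0)
= 2^9 * 2
= 512 * 2 = 1024


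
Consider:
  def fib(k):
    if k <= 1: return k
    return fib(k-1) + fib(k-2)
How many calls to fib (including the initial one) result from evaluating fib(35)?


Let C(m) = total calls to evaluate fib(m). Then C(0)=C(1)=1, and
C(m) = 1 + C(m-1) + C(m-2) for m >= 2.
Build the table (each entry = 1 + previous two):
  C(0) = 1
  C(1) = 1
  C(2) = 1 + 1 + 1 = 3
  C(3) = 1 + 3 + 1 = 5
  C(4) = 1 + 5 + 3 = 9
  C(5) = 1 + 9 + 5 = 15
  C(6) = 1 + 15 + 9 = 25
  C(7) = 1 + 25 + 15 = 41
  C(8) = 1 + 41 + 25 = 67
  C(9) = 1 + 67 + 41 = 109
  C(10) = 1 + 109 + 67 = 177
  C(11) = 1 + 177 + 109 = 287
  C(12) = 1 + 287 + 177 = 465
  C(13) = 1 + 465 + 287 = 753
  C(14) = 1 + 753 + 465 = 1219
  C(15) = 1 + 1219 + 753 = 1973
  C(16) = 1 + 1973 + 1219 = 3193
  C(17) = 1 + 3193 + 1973 = 5167
  C(18) = 1 + 5167 + 3193 = 8361
  C(19) = 1 + 8361 + 5167 = 13529
  C(20) = 1 + 13529 + 8361 = 21891
  C(21) = 1 + 21891 + 13529 = 35421
  C(22) = 1 + 35421 + 21891 = 57313
  C(23) = 1 + 57313 + 35421 = 92735
  C(24) = 1 + 92735 + 57313 = 150049
  C(25) = 1 + 150049 + 92735 = 242785
  C(26) = 1 + 242785 + 150049 = 392835
  C(27) = 1 + 392835 + 242785 = 635621
  C(28) = 1 + 635621 + 392835 = 1028457
  C(29) = 1 + 1028457 + 635621 = 1664079
  C(30) = 1 + 1664079 + 1028457 = 2692537
  C(31) = 1 + 2692537 + 1664079 = 4356617
  C(32) = 1 + 4356617 + 2692537 = 7049155
  C(33) = 1 + 7049155 + 4356617 = 11405773
  C(34) = 1 + 11405773 + 7049155 = 18454929
  C(35) = 1 + 18454929 + 11405773 = 29860703
Total calls for fib(35) = 29860703


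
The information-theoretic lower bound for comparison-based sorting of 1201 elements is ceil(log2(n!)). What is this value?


A binary decision tree of height h has at most 2^h leaves and needs at least n! of them, so h >= ceil(log2(n!)).
1201! is far too large to multiply out, so use Stirling's series:
  ln(n!) ~ n ln n - n + (1/2) ln(2 pi n) + 1/(12n)  (error below 1/(360 n^3), negligible here)
  ln(1201) = 7.0909098
  n ln n = 1201 * 7.0909098 = 8516.1827
  (1/2) ln(2 pi * 1201) = (1/2) ln(7546.1056) = 4.4644
  1/(12*1201) = 0.0001
  ln(1201!) ~ 8516.1827 - 1201 + 4.4644 + 0.0001 = 7319.6472
Convert to base 2: log2(1201!) = 7319.6472 / ln 2 = 7319.6472 / 0.69314718 = 10560.0187
ceil(10560.0187) = 10561


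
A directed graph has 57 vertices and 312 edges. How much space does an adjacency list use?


Adjacency list: one list head per vertex + one entry per edge
Vertex heads: 57
Edge entries: 312
Total = 57 + 312 = 369


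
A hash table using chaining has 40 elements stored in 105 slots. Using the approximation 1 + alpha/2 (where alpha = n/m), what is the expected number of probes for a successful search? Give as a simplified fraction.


Load factor alpha = n/m = 40/105
Expected probes = 1 + alpha/2 = 1 + 40/(2*105)
= 1 + 40/210
= 210/210 + 40/210
= 250/210
Simplify: 25/21


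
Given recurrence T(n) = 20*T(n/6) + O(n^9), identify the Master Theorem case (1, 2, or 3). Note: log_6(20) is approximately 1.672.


Master Theorem parameters: a=20, b=6, c=9
log_b(a) = 1.672
Compare b^c with a: 6^9 = 10077696 > 20, so c > log_b(a).
Comparing c=9 vs log_b(a)=1.672:
9 > 1.672 => Case 3
Result: T(n) = O(n^9)
Master Theorem case = 3


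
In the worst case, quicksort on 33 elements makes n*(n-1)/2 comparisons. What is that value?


Sum of comparisons per partition:
32 + 31 + ... + 1 + 0
= 33 * (33 - 1) / 2
= 33 * 32 / 2
= 528


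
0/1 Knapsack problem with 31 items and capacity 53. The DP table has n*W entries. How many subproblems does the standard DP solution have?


The DP table is indexed by (item, capacity).
Rows: 31 items
Columns: 53 capacity values (1 to W)
Total subproblems = 31 * 53 = 1643


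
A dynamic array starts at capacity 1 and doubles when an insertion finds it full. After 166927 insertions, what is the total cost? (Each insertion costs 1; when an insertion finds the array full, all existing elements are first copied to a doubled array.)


Insertion cost: 166927 (one per element)
Resizes occur just before inserting elements 2, 3, 5, 9, ...
Elements copied at each resize: 1 + 2 + 4 + 8 + 16 + 32 + 64 + 128 + 256 + 512 + 1024 + 2048 + 4096 + 8192 + 16384 + 32768 + 65536 + 131072
Sum of copies = 262143 (geometric series: 2^k - 1)
Total = 166927 + 262143 = 429070


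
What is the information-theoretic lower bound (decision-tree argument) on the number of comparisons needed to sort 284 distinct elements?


A binary decision tree of height h has at most 2^h leaves and needs at least n! of them, so h >= ceil(log2(n!)).
284! is far too large to multiply out, so use Stirling's series:
  ln(n!) ~ n ln n - n + (1/2) ln(2 pi n) + 1/(12n)  (error below 1/(360 n^3), negligible here)
  ln(284) = 5.6489742
  n ln n = 284 * 5.6489742 = 1604.3087
  (1/2) ln(2 pi * 284) = (1/2) ln(1784.4246) = 3.7434
  1/(12*284) = 0.0003
  ln(284!) ~ 1604.3087 - 284 + 3.7434 + 0.0003 = 1324.0524
Convert to base 2: log2(284!) = 1324.0524 / ln 2 = 1324.0524 / 0.69314718 = 1910.2038
ceil(1910.2038) = 1911


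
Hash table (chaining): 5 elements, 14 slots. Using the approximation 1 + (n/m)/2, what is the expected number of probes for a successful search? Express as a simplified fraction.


Computing expected probes:
alpha = 5/14
= 1 + alpha/2
= 1 + 5/(2*14)
= (2*14 + 5) / (2*14)
= 33/28


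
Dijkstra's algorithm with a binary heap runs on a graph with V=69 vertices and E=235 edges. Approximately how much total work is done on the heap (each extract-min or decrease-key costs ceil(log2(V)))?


Dijkstra with a binary heap: each vertex is extracted once, each edge may relax once.
Each heap operation costs O(log V).
V + E = 69 + 235 = 304
ceil(log2(69)) = 7 (since 2^6 = 64 < 69 <= 128 = 2^7)
Total heap work = (V+E) * ceil(log2(V)) = 304 * 7 = 2128


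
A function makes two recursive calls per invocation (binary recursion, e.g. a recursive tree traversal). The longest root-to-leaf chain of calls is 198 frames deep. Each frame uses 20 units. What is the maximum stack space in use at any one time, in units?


Binary recursion: the two calls run one after the other, so only one root-to-leaf chain of frames is on the stack at a time.
Maximum depth (longest chain) = 198 frames
Each frame = 20 units
Max stack space = 198 * 20 = 3960


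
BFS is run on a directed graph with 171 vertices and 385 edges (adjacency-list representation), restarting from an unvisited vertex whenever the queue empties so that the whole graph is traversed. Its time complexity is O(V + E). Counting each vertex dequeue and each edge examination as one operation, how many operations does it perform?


A full BFS traversal dequeues each vertex exactly once and examines each directed edge exactly once.
V = 171 (vertex processing cost)
E = 385 (edge examination cost)
Total operations proportional to V + E = 171 + 385 = 556


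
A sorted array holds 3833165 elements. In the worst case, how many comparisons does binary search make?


Halving sequence: 3833165 -> 1916582 -> 958291 -> 479145 -> 239572 -> 119786 -> 59893 -> 29946 -> 14973 -> 7486 -> 3743 -> 1871 -> 935 -> 467 -> 233 -> 116 -> 58 -> 29 -> 14 -> 7 -> 3 -> 1
Number of halvings = 21
Max comparisons = 21 + 1 = 22


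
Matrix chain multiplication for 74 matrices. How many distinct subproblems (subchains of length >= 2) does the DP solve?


Subproblems are indexed by (i, j) where i < j.
Number of such pairs = n*(n-1)/2
= 74 * 73 / 2
= 2701


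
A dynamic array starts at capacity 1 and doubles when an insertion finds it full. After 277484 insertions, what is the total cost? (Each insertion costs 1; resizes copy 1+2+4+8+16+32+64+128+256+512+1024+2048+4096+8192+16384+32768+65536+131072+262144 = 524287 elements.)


Insertion cost: 277484 (one per element)
Resizes occur just before inserting elements 2, 3, 5, 9, ...
Elements copied at each resize: 1 + 2 + 4 + 8 + 16 + 32 + 64 + 128 + 256 + 512 + 1024 + 2048 + 4096 + 8192 + 16384 + 32768 + 65536 + 131072 + 262144
Sum of copies = 524287 (geometric series: 2^k - 1)
Total = 277484 + 524287 = 801771


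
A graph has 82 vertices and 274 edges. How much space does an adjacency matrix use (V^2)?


Adjacency matrix: V x V grid of entries
Space = V^2 = 82^2 = 82 * 82 = 6724


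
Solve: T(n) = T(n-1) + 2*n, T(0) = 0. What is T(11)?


Expanding the recurrence:
T(11) = T(10) + 2*11
       = T(9) + 2*10 + 2*11
       ...
       = T(0) + 2*(1 + 2 + ... + 11)
       = 0 + 2 * 11*12/2
       = 0 + 2 * 66
       = 0 + 132 = 132


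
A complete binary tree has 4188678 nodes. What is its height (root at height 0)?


In a complete binary tree, level k holds nodes 2^k .. 2^(k+1)-1 (1-indexed).
Height = floor(log2(n)) = floor(log2(4188678)) = 21
Check: 2^21 = 2097152 <= 4188678 < 4194304 = 2^22


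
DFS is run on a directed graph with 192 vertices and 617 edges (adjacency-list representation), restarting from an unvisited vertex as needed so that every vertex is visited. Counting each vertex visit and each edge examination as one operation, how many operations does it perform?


A full DFS traversal processes each vertex exactly once (push/pop on stack).
Each directed edge is examined once.
V = 192, E = 617
V + E = 809


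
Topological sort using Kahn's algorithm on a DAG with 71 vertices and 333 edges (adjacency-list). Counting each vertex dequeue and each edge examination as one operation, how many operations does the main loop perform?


Kahn's algorithm:
  1. Compute in-degrees: O(V + E)
  2. Process queue: each vertex dequeued once (O(V))
     each edge examined once (O(E))
Total = V + E = 71 + 333 = 404


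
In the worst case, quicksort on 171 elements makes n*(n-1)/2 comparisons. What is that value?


Sum of comparisons per partition:
170 + 169 + ... + 1 + 0
= 171 * (171 - 1) / 2
= 171 * 170 / 2
= 14535


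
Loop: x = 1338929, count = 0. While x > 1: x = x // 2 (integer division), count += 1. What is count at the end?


The variable x halves each step:
x = 1338929 -> 669464 -> 334732 -> 167366 -> 83683 -> 41841 -> 20920 -> 10460 -> 5230 -> 2615 -> 1307 -> 653 -> 326 -> 163 -> 81 -> 40 -> 20 -> 10 -> 5 -> 2 -> 1
Number of halvings = floor(log2(1338929)) = 20


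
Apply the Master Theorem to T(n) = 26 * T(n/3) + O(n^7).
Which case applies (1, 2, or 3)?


The Master Theorem: T(n) = a*T(n/b) + O(n^c)
  a = 26, b = 3, c = 7
log_b(a) = log_3(26) ~ 2.966
Compare b^c with a: 3^7 = 2187 > 26, so c > log_b(a).
Since c > log_b(a), Case 3 applies.
T(n) = O(n^7)
Master Theorem case = 3


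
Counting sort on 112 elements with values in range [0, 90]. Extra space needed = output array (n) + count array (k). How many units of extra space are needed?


Output array size: 112 (to store sorted result)
Count array size: 91 (one slot per possible value, range 0 to 90)
Total extra space = 112 + 91 = 203


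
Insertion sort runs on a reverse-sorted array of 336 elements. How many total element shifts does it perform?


Sum of shifts = 1 + 2 + 3 + ... + 335
= 336 * 335 / 2
= 112560 / 2
= 56280


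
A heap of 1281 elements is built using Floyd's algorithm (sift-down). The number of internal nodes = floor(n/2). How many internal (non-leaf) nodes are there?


Leaf nodes occupy roughly half the array.
Sift-down is called for each internal node, starting from the last one.
Internal nodes = floor(n/2) = floor(1281/2) = 640


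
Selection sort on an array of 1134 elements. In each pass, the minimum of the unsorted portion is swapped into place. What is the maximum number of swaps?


Selection sort performs one swap per pass:
  Pass 1: find min in positions 0 to 1133, swap with position 0
  Pass 2: find min in positions 1 to 1133, swap with position 1
  Pass 3: find min in positions 2 to 1133, swap with position 2
  Pass 4: find min in positions 3 to 1133, swap with position 3
  Pass 5: find min in positions 4 to 1133, swap with position 4
  ... (1128 more passes)
Total passes (and swaps) = n - 1 = 1134 - 1 = 1133


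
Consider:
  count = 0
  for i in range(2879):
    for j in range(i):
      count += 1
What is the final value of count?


For each i, the inner loop runs i times:
  i=0: inner runs 0 times
  i=1: inner runs 1 time
  i=2: inner runs 2 times
  i=3: inner runs 3 times
  i=4: inner runs 4 times
  i=5: inner runs 5 times
  i=6: inner runs 6 times
  i=7: inner runs 7 times
  ...
Total = 0 + 1 + 2 + ... + 2878 = 2879*(2879-1)/2 = 4142881


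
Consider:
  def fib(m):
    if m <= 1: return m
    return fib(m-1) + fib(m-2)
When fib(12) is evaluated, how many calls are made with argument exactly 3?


Let N(m) = number of times fib(m) is called while evaluating fib(12).
N(12) = 1 (the initial call).
N(11) = 1 (only fib(12) calls it).
For 1 <= m <= 10: fib(m) is called by fib(m+1) and fib(m+2), so
  N(m) = N(m+1) + N(m+2).
fib(0) is called only by fib(2), so N(0) = N(2).
Walk down from m=12:
  N(12)=1, N(11)=1, N(10)=2, N(9)=3, N(8)=5, N(7)=8, N(6)=13, N(5)=21, N(4)=34, N(3)=55
N(3) = 55


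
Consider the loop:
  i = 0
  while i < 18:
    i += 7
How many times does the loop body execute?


Starting at i = 0, each iteration adds 7.
Iterations until i >= 18:
  Iteration 1: i = 0 -> i = 7
  Iteration 2: i = 7 -> i = 14
  Iteration 3: i = 14 -> i = 21
Total iterations = ceil(18/7) = 3


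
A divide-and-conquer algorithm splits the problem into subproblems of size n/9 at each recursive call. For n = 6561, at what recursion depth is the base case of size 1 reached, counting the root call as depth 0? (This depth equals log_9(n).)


At each depth, the problem size is divided by 9:
  Depth 0: problem size = 6561
  Depth 1: problem size = 729
  Depth 2: problem size = 81
  Depth 3: problem size = 9
  Depth 4: problem size = 1 (base case)
The base case is reached at depth log_9(6561) = 4 (the tree has 5 levels counting depth 0, but the depth asked for is 4).
Recursion depth = 4


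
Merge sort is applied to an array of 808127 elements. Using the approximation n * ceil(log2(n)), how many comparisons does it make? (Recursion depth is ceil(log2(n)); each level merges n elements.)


Merge sort divides the array into halves recursively.
Number of levels = ceil(log2(808127)) = 20
At each level, approximately n = 808127 comparisons are needed for merging.
Total comparisons ~ n * ceil(log2(n)) = 808127 * 20 = 16162540


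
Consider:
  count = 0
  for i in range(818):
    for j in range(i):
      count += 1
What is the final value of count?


For each i, the inner loop runs i times:
  i=0: inner runs 0 times
  i=1: inner runs 1 time
  i=2: inner runs 2 times
  i=3: inner runs 3 times
  i=4: inner runs 4 times
  i=5: inner runs 5 times
  i=6: inner runs 6 times
  i=7: inner runs 7 times
  ...
Total = 0 + 1 + 2 + ... + 817 = 818*(818-1)/2 = 334153


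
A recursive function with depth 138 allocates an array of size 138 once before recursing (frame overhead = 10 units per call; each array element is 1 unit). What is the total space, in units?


Array allocation: 138 units (allocated once)
Stack frames: 138 deep * 10 per frame = 1380 units
Total = 138 + 1380 = 1518


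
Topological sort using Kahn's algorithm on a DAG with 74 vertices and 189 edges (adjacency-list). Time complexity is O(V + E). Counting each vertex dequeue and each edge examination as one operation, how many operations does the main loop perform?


Kahn's algorithm:
  1. Compute in-degrees: O(V + E)
  2. Process queue: each vertex dequeued once (O(V))
     each edge examined once (O(E))
Total = V + E = 74 + 189 = 263


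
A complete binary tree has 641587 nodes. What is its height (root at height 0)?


In a complete binary tree, level k holds nodes 2^k .. 2^(k+1)-1 (1-indexed).
Height = floor(log2(n)) = floor(log2(641587)) = 19
Check: 2^19 = 524288 <= 641587 < 1048576 = 2^20


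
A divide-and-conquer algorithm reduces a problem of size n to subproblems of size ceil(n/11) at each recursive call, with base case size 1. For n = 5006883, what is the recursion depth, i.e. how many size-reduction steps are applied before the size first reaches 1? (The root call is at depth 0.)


Each step divides the size by 11 (rounding up); after k steps the size is ceil(n/11^k), which equals 1 exactly when 11^k >= n.
So the depth is the smallest k with 11^k >= 5006883, i.e. ceil(log_11(5006883)).
11^6 = 1771561 < 5006883 <= 19487171 = 11^7
Recursion depth = 7


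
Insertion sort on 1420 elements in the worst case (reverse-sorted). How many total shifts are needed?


In the worst case (reverse-sorted), each element shifts past all previous:
  Element 1: 1 shifts
  Element 2: 2 shifts
  Element 3: 3 shifts
  Element 4: 4 shifts
  Element 5: 5 shifts
  ...
  Element 1419: 1419 shifts
Total = 1 + 2 + ... + 1419
= 1420*(1420-1)/2 = 1007490


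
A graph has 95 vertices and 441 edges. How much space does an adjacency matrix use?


Adjacency matrix: V x V grid of entries
Space = V^2 = 95^2 = 95 * 95 = 9025


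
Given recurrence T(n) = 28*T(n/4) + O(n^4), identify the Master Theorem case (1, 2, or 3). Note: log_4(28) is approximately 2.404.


Master Theorem parameters: a=28, b=4, c=4
log_b(a) = 2.404
Compare b^c with a: 4^4 = 256 > 28, so c > log_b(a).
Comparing c=4 vs log_b(a)=2.404:
4 > 2.404 => Case 3
Result: T(n) = O(n^4)
Master Theorem case = 3


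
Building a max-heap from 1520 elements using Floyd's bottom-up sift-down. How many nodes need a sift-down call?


In a heap of 1520 elements (0-indexed array):
  Last element index: 1519
  Parent of last element: floor((1519 - 1) / 2) = 759
  Internal nodes: indices 0 to 759
  Count = floor(1520/2) = 760


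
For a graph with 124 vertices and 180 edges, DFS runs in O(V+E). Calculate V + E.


A full DFS traversal visits each vertex once and examines each edge once.
V = 124
E = 180
Sum = 124 + 180 = 304


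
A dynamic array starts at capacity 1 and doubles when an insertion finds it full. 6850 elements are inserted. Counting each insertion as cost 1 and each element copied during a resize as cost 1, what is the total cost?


n = 6850
Insertion costs: 6850
Resizes copy 1, 2, 4, ... up to the largest power of 2 that is <= n-1 = 6849, i.e. 4096.
Copy costs = 1 + 2 + 4 + 8 + 16 + 32 + 64 + 128 + 256 + 512 + 1024 + 2048 + 4096 = 8191
Total = 6850 + 8191 = 15041


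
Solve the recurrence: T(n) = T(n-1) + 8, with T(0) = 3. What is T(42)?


Unrolling the recurrence:
T(42) = T(41) + 8
       = T(40) + 8 + 8
       = T(39) + 8*3
       ...
       = T(0) + 8*42
       = 3 + 336 = 339


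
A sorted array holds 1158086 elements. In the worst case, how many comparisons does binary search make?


Halving sequence: 1158086 -> 579043 -> 289521 -> 144760 -> 72380 -> 36190 -> 18095 -> 9047 -> 4523 -> 2261 -> 1130 -> 565 -> 282 -> 141 -> 70 -> 35 -> 17 -> 8 -> 4 -> 2 -> 1
Number of halvings = 20
Max comparisons = 20 + 1 = 21


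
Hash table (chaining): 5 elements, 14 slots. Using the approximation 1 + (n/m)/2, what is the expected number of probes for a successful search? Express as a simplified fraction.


Computing expected probes:
alpha = 5/14
= 1 + alpha/2
= 1 + 5/(2*14)
= (2*14 + 5) / (2*14)
= 33/28


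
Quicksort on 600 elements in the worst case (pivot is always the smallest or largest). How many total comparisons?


In the worst case, each partition step picks the worst pivot:
  Partition 1: 599 comparisons (n-1 elements to compare)
  Partition 2: 598 comparisons
  Partition 3: 597 comparisons
  Partition 4: 596 comparisons
  Partition 5: 595 comparisons
  ...
  Last partition: 0 comparisons
Total = (n-1) + (n-2) + ... + 1 + 0 = n*(n-1)/2
= 600*599/2 = 179700


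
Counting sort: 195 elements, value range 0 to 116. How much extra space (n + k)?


n = 195 (output array)
k = 117 (count array for 117 distinct values)
Extra space = 195 + 117 = 312


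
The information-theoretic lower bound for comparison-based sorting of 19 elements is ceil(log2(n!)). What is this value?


A binary decision tree of height h has at most 2^h leaves and needs at least n! of them, so h >= ceil(log2(n!)).
Compute 19! as a running product:
  x2 = 2, x3 = 6, x4 = 24, x5 = 120
  x6 = 720, x7 = 5040, x8 = 40320, x9 = 362880
  x10 = 3628800, x11 = 39916800, x12 = 479001600, x13 = 6227020800
  x14 = 87178291200, x15 = 1307674368000, x16 = 20922789888000, x17 = 355687428096000
  x18 = 6402373705728000, x19 = 121645100408832000
19! = 121645100408832000
Bracket between powers of 2:
  2^56 = 72057594037927936 < 121645100408832000 <= 144115188075855872 = 2^57
So ceil(log2(19!)) = 57


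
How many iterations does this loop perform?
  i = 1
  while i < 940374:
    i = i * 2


The loop variable doubles each iteration:
i = 1 -> 2 -> 4 -> 8 -> 16 -> 32 -> 64 -> 128 -> 256 -> 512 -> 1024 -> 2048 -> 4096 -> 8192 -> 16384 -> 32768 -> 65536 -> 131072 -> 262144 -> 524288 -> 1048576 (stop, 1048576 >= 940374)
Number of doublings = ceil(log2(940374)) = 20


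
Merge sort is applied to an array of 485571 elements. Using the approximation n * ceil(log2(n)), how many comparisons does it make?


Merge sort divides the array into halves recursively.
Number of levels = ceil(log2(485571)) = 19
At each level, approximately n = 485571 comparisons are needed for merging.
Total comparisons ~ n * ceil(log2(n)) = 485571 * 19 = 9225849


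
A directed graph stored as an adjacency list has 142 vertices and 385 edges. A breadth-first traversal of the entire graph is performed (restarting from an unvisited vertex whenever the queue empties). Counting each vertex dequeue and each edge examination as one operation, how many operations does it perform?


A full BFS traversal dequeues each vertex once and examines each edge once.
Vertex visits: 142
Edge visits: 385
V + E = 142 + 385 = 527


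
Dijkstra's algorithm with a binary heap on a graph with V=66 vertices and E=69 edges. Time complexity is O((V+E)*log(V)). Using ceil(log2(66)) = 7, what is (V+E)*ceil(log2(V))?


Dijkstra with a binary heap: each vertex is extracted once, each edge may relax once.
Each heap operation costs O(log V).
V + E = 66 + 69 = 135
ceil(log2(66)) = 7 (since 2^6 = 64 < 66 <= 128 = 2^7)
Total heap work = (V+E) * ceil(log2(V)) = 135 * 7 = 945


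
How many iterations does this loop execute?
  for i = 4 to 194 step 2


The loop variable i takes values starting at 4 and increments by 2 each iteration.
Sequence: i = 4, 6, 8, 10, 12, 14, 16, 18, 20, ...
The upper bound 194 is inclusive, so the count is floor((last - first) / step) + 1:
floor((194 - 4) / 2) + 1 = floor(190/2) + 1 = 95 + 1 = 96


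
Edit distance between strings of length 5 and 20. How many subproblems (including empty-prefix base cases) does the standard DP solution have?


The table includes base cases (empty prefixes).
Rows: (m+1) = 6
Columns: (n+1) = 21
Total = 6 * 21 = 126


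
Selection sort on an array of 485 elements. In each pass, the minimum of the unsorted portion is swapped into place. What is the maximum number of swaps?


Selection sort performs one swap per pass:
  Pass 1: find min in positions 0 to 484, swap with position 0
  Pass 2: find min in positions 1 to 484, swap with position 1
  Pass 3: find min in positions 2 to 484, swap with position 2
  Pass 4: find min in positions 3 to 484, swap with position 3
  Pass 5: find min in positions 4 to 484, swap with position 4
  ... (479 more passes)
Total passes (and swaps) = n - 1 = 485 - 1 = 484


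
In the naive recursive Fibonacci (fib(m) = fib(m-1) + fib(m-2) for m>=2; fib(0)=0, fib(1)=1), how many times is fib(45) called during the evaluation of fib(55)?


Let N(m) = number of times fib(m) is called while evaluating fib(55).
N(55) = 1 (the initial call).
N(54) = 1 (only fib(55) calls it).
For 1 <= m <= 53: fib(m) is called by fib(m+1) and fib(m+2), so
  N(m) = N(m+1) + N(m+2).
fib(0) is called only by fib(2), so N(0) = N(2).
Walk down from m=55:
  N(55)=1, N(54)=1, N(53)=2, N(52)=3, N(51)=5, N(50)=8, N(49)=13, N(48)=21, N(47)=34, N(46)=55, N(45)=89
N(45) = 89


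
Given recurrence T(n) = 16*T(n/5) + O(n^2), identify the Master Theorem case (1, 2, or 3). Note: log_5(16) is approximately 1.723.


Master Theorem parameters: a=16, b=5, c=2
log_b(a) = 1.723
Compare b^c with a: 5^2 = 25 > 16, so c > log_b(a).
Comparing c=2 vs log_b(a)=1.723:
2 > 1.723 => Case 3
Result: T(n) = O(n^2)
Master Theorem case = 3


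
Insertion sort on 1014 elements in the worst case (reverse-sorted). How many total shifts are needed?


In the worst case (reverse-sorted), each element shifts past all previous:
  Element 1: 1 shifts
  Element 2: 2 shifts
  Element 3: 3 shifts
  Element 4: 4 shifts
  Element 5: 5 shifts
  ...
  Element 1013: 1013 shifts
Total = 1 + 2 + ... + 1013
= 1014*(1014-1)/2 = 513591


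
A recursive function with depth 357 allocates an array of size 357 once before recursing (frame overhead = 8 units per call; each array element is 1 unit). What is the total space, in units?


Array allocation: 357 units (allocated once)
Stack frames: 357 deep * 8 per frame = 2856 units
Total = 357 + 2856 = 3213


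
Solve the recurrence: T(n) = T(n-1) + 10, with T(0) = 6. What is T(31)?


Unrolling the recurrence:
T(31) = T(30) + 10
       = T(29) + 10 + 10
       = T(28) + 10*3
       ...
       = T(0) + 10*31
       = 6 + 310 = 316


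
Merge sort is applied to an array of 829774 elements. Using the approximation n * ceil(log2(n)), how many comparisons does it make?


Merge sort divides the array into halves recursively.
Number of levels = ceil(log2(829774)) = 20
At each level, approximately n = 829774 comparisons are needed for merging.
Total comparisons ~ n * ceil(log2(n)) = 829774 * 20 = 16595480


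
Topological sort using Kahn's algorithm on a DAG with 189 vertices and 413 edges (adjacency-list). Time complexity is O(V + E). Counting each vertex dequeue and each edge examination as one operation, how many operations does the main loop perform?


Kahn's algorithm:
  1. Compute in-degrees: O(V + E)
  2. Process queue: each vertex dequeued once (O(V))
     each edge examined once (O(E))
Total = V + E = 189 + 413 = 602


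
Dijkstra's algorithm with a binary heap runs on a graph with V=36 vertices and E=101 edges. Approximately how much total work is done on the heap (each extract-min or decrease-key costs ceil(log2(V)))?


Dijkstra with a binary heap: each vertex is extracted once, each edge may relax once.
Each heap operation costs O(log V).
V + E = 36 + 101 = 137
ceil(log2(36)) = 6 (since 2^5 = 32 < 36 <= 64 = 2^6)
Total heap work = (V+E) * ceil(log2(V)) = 137 * 6 = 822


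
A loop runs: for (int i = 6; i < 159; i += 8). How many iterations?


Loop starts at i = 6, increments by 8, stops when i >= 159.
Number of iterations = ceil((159 - 6) / 8)
= ceil(153 / 8)
= 20


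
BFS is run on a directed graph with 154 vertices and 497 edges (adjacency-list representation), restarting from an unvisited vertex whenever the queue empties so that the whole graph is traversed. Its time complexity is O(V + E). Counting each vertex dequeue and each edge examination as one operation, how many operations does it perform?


A full BFS traversal dequeues each vertex exactly once and examines each directed edge exactly once.
V = 154 (vertex processing cost)
E = 497 (edge examination cost)
Total operations proportional to V + E = 154 + 497 = 651


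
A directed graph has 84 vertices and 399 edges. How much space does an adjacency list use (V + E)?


Adjacency list: one list head per vertex + one entry per edge
Vertex heads: 84
Edge entries: 399
Total = 84 + 399 = 483


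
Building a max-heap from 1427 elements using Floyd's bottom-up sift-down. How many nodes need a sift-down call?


In a heap of 1427 elements (0-indexed array):
  Last element index: 1426
  Parent of last element: floor((1426 - 1) / 2) = 712
  Internal nodes: indices 0 to 712
  Count = floor(1427/2) = 713


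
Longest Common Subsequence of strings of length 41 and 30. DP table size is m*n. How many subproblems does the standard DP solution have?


DP table indexed by positions in both strings.
First string: 41 positions
Second string: 30 positions
Total = 41 * 30 = 1230


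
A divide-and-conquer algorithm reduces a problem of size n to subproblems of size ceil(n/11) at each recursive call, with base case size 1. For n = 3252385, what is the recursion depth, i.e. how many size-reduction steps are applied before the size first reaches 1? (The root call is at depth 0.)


Each step divides the size by 11 (rounding up); after k steps the size is ceil(n/11^k), which equals 1 exactly when 11^k >= n.
So the depth is the smallest k with 11^k >= 3252385, i.e. ceil(log_11(3252385)).
11^6 = 1771561 < 3252385 <= 19487171 = 11^7
Recursion depth = 7


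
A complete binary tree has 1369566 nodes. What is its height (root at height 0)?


In a complete binary tree, level k holds nodes 2^k .. 2^(k+1)-1 (1-indexed).
Height = floor(log2(n)) = floor(log2(1369566)) = 20
Check: 2^20 = 1048576 <= 1369566 < 2097152 = 2^21


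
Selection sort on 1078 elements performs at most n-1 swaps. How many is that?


Each of the 1077 passes places one element in its final position.
Pass 1: swap minimum into position 0
Pass 2: swap minimum of remaining into position 1
...
Pass 1077: last two elements, one swap
Maximum swaps = 1078 - 1 = 1077


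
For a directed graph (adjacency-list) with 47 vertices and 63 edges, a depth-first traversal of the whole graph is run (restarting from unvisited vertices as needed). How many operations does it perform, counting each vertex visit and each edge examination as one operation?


A full DFS traversal visits each vertex once and examines each edge once.
V = 47
E = 63
Sum = 47 + 63 = 110


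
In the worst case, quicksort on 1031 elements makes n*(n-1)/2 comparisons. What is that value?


Sum of comparisons per partition:
1030 + 1029 + ... + 1 + 0
= 1031 * (1031 - 1) / 2
= 1031 * 1030 / 2
= 530965


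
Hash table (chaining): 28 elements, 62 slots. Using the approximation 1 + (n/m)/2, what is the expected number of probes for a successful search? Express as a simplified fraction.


Computing expected probes:
alpha = 28/62
= 1 + alpha/2
= 1 + 28/(2*62)
= (2*62 + 28) / (2*62)
= 152/124 = 38/31


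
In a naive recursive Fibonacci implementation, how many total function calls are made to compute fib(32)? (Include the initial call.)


Let C(m) = total calls to evaluate fib(m). Then C(0)=C(1)=1, and
C(m) = 1 + C(m-1) + C(m-2) for m >= 2.
Build the table (each entry = 1 + previous two):
  C(0) = 1
  C(1) = 1
  C(2) = 1 + 1 + 1 = 3
  C(3) = 1 + 3 + 1 = 5
  C(4) = 1 + 5 + 3 = 9
  C(5) = 1 + 9 + 5 = 15
  C(6) = 1 + 15 + 9 = 25
  C(7) = 1 + 25 + 15 = 41
  C(8) = 1 + 41 + 25 = 67
  C(9) = 1 + 67 + 41 = 109
  C(10) = 1 + 109 + 67 = 177
  C(11) = 1 + 177 + 109 = 287
  C(12) = 1 + 287 + 177 = 465
  C(13) = 1 + 465 + 287 = 753
  C(14) = 1 + 753 + 465 = 1219
  C(15) = 1 + 1219 + 753 = 1973
  C(16) = 1 + 1973 + 1219 = 3193
  C(17) = 1 + 3193 + 1973 = 5167
  C(18) = 1 + 5167 + 3193 = 8361
  C(19) = 1 + 8361 + 5167 = 13529
  C(20) = 1 + 13529 + 8361 = 21891
  C(21) = 1 + 21891 + 13529 = 35421
  C(22) = 1 + 35421 + 21891 = 57313
  C(23) = 1 + 57313 + 35421 = 92735
  C(24) = 1 + 92735 + 57313 = 150049
  C(25) = 1 + 150049 + 92735 = 242785
  C(26) = 1 + 242785 + 150049 = 392835
  C(27) = 1 + 392835 + 242785 = 635621
  C(28) = 1 + 635621 + 392835 = 1028457
  C(29) = 1 + 1028457 + 635621 = 1664079
  C(30) = 1 + 1664079 + 1028457 = 2692537
  C(31) = 1 + 2692537 + 1664079 = 4356617
  C(32) = 1 + 4356617 + 2692537 = 7049155
Total calls for fib(32) = 7049155


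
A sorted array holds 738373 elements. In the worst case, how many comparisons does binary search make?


Halving sequence: 738373 -> 369186 -> 184593 -> 92296 -> 46148 -> 23074 -> 11537 -> 5768 -> 2884 -> 1442 -> 721 -> 360 -> 180 -> 90 -> 45 -> 22 -> 11 -> 5 -> 2 -> 1
Number of halvings = 19
Max comparisons = 19 + 1 = 20


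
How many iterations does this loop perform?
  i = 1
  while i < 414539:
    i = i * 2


The loop variable doubles each iteration:
i = 1 -> 2 -> 4 -> 8 -> 16 -> 32 -> 64 -> 128 -> 256 -> 512 -> 1024 -> 2048 -> 4096 -> 8192 -> 16384 -> 32768 -> 65536 -> 131072 -> 262144 -> 524288 (stop, 524288 >= 414539)
Number of doublings = ceil(log2(414539)) = 19


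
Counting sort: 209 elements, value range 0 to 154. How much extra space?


n = 209 (output array)
k = 155 (count array for 155 distinct values)
Extra space = 209 + 155 = 364


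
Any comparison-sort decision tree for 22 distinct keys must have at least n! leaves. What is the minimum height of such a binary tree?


A binary decision tree of height h has at most 2^h leaves and needs at least n! of them, so h >= ceil(log2(n!)).
Compute 22! as a running product:
  x2 = 2, x3 = 6, x4 = 24, x5 = 120
  x6 = 720, x7 = 5040, x8 = 40320, x9 = 362880
  x10 = 3628800, x11 = 39916800, x12 = 479001600, x13 = 6227020800
  x14 = 87178291200, x15 = 1307674368000, x16 = 20922789888000, x17 = 355687428096000
  x18 = 6402373705728000, x19 = 121645100408832000, x20 = 2432902008176640000, x21 = 51090942171709440000
  x22 = 1124000727777607680000
22! = 1124000727777607680000
Bracket between powers of 2:
  2^69 = 590295810358705651712 < 1124000727777607680000 <= 1180591620717411303424 = 2^70
So ceil(log2(22!)) = 70


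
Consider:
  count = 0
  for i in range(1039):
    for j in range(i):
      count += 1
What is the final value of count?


For each i, the inner loop runs i times:
  i=0: inner runs 0 times
  i=1: inner runs 1 time
  i=2: inner runs 2 times
  i=3: inner runs 3 times
  i=4: inner runs 4 times
  i=5: inner runs 5 times
  i=6: inner runs 6 times
  i=7: inner runs 7 times
  ...
Total = 0 + 1 + 2 + ... + 1038 = 1039*(1039-1)/2 = 539241


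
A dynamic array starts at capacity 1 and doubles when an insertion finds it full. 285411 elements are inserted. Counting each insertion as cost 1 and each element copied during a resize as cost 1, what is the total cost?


n = 285411
Insertion costs: 285411
Resizes copy 1, 2, 4, ... up to the largest power of 2 that is <= n-1 = 285410, i.e. 262144.
Copy costs = 1 + 2 + 4 + 8 + 16 + 32 + 64 + 128 + 256 + 512 + 1024 + 2048 + 4096 + 8192 + 16384 + 32768 + 65536 + 131072 + 262144 = 524287
Total = 285411 + 524287 = 809698


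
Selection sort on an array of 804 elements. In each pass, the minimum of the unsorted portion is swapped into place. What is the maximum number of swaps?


Selection sort performs one swap per pass:
  Pass 1: find min in positions 0 to 803, swap with position 0
  Pass 2: find min in positions 1 to 803, swap with position 1
  Pass 3: find min in positions 2 to 803, swap with position 2
  Pass 4: find min in positions 3 to 803, swap with position 3
  Pass 5: find min in positions 4 to 803, swap with position 4
  ... (798 more passes)
Total passes (and swaps) = n - 1 = 804 - 1 = 803
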